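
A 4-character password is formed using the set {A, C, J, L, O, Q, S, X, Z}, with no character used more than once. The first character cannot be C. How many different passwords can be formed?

The first character has 9−1 = 8 choices (anything except C).
The remaining 3 characters are filled from the other 8 symbols without repetition: 8 × 7 × 6 = 336.
Total: 8 × 336 = 2688.

2688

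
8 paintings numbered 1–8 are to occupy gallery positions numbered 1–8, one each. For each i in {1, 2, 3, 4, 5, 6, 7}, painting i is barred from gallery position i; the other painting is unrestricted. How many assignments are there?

16687

Let Aᵢ (for 1 ≤ i ≤ 7) be the placements that put painting i in its forbidden gallery position. Any j of these fix j positions, leaving (8−j)! ways to fill the rest, and there are C(7,j) ways to pick which j.
By inclusion–exclusion, the number of valid placements is Σ_{j=0}^{7} (−1)^j C(7,j)·(8−j)!.
Computing: 40320 − 35280 + 15120 − 4200 + 840 − 126 + 14 − 1 = 16687.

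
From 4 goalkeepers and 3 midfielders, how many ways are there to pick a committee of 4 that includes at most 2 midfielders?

31

Split by how many midfielders are chosen (0 through 2).
Sum: C(3,0)·C(4,4) + C(3,1)·C(4,3) + C(3,2)·C(4,2) = 1 + 12 + 18 = 31.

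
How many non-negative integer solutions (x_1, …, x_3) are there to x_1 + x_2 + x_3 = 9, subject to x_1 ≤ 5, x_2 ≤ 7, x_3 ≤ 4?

By stars and bars, unrestricted non-negative solutions to x_1+…+x_3 = 9 number C(9+2,2) = 55.
Subtract solutions that violate a single cap (substitute x_i' = x_i − (cap_i+1)): x_1 ≥ 6 gives C(5,2) = 10; x_2 ≥ 8 gives C(3,2) = 3; x_3 ≥ 5 gives C(6,2) = 15. Together 28.
No two caps can be exceeded simultaneously, so the pair terms are all 0.
By inclusion–exclusion the count is 55 − 28 + 0 = 27.

27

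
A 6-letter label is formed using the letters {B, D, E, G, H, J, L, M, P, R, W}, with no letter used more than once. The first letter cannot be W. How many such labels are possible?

The first letter has 11−1 = 10 choices (anything except W).
The remaining 5 letters are filled from the other 10 symbols without repetition: 10 × 9 × 8 × 7 × 6 = 30240.
Total: 10 × 30240 = 302400.

302400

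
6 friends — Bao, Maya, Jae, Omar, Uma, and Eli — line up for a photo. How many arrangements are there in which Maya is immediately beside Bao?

Place the 4 others and the Maya-Bao pair as 5 objects in a line; the pair has 2 internal arrangements.
That gives 2 × 5! = 2 × 120 = 240.

240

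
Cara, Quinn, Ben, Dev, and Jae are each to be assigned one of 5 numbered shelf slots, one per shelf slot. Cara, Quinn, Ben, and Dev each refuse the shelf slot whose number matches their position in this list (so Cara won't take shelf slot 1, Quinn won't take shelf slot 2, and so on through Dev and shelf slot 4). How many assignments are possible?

53

Let Aᵢ (for 1 ≤ i ≤ 4) be the placements that put person i in their forbidden shelf slot. Any j of these fix j positions, leaving (5−j)! ways to fill the rest, and there are C(4,j) ways to pick which j.
By inclusion–exclusion, the number of valid placements is Σ_{j=0}^{4} (−1)^j C(4,j)·(5−j)!.
Computing: 120 − 96 + 36 − 8 + 1 = 53.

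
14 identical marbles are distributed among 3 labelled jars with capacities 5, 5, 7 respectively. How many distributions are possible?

Ignoring the caps, the number of non-negative solutions to x_1+…+x_3 = 14 is C(16,2) = 120.
Subtract solutions that violate a single cap (substitute x_i' = x_i − (cap_i+1)): x_1 ≥ 6 gives C(10,2) = 45; x_2 ≥ 6 gives C(10,2) = 45; x_3 ≥ 8 gives C(8,2) = 28. Together 118.
Add back pairs where two caps are both exceeded: 6 + 1 + 1 = 8.
By inclusion–exclusion the count is 120 − 118 + 8 = 10.

10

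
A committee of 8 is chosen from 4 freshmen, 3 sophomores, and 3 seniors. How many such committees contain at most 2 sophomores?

24

Split by how many sophomores are chosen (0 through 2).
Sum: C(3,0)·C(7,8) + C(3,1)·C(7,7) + C(3,2)·C(7,6) = 0 + 3 + 21 = 24.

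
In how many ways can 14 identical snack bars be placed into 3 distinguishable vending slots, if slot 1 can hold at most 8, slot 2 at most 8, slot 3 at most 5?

33

By stars and bars, unrestricted non-negative solutions to x_1+…+x_3 = 14 number C(14+2,2) = 120.
Subtract solutions that violate a single cap (substitute x_i' = x_i − (cap_i+1)): x_1 ≥ 9 gives C(7,2) = 21; x_2 ≥ 9 gives C(7,2) = 21; x_3 ≥ 6 gives C(10,2) = 45. Together 87.
No two caps can be exceeded simultaneously, so the pair terms are all 0.
By inclusion–exclusion the count is 120 − 87 + 0 = 33.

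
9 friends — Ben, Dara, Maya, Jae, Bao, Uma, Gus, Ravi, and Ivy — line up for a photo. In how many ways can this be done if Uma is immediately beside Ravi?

Glue Uma and Ravi into one block (2 internal orders), leaving 8 units to arrange in a row.
So the count is 2·(8)! = 80640.

80640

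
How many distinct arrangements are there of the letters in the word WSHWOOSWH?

7560

WSHWOOSWH has 9 letters with H appearing twice, O appearing twice, S appearing twice, and W appearing 3 times.
So there are 9! / (3!·2!·2!·2!) = 7560 distinguishable arrangements.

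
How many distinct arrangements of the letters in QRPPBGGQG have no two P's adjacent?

11760

There are 9!/(3!·2!·2!) = 15120 arrangements of QRPPBGGQG in total.
Arrangements with the P's together: treat PP as one letter, giving (8)!/(3!·2!) = 3360.
Hence 15120 − 3360 = 11760.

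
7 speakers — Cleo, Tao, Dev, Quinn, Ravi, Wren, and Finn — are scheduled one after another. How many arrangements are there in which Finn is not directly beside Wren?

3600

Of the 7! = 5040 arrangements, those with Finn and Wren adjacent number 2 × 6! = 1440 (treat the pair as a block with 2 internal orders).
Complementary counting: 5040 − 1440 = 3600.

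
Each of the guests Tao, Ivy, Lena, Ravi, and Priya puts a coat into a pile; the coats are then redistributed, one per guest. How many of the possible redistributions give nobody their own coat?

Count assignments avoiding every fixed point. For any j of the 5 guests fixed to their own coat, the other 5−j can be arranged in (5−j)! ways.
By inclusion–exclusion this is Σ_{j=0}^{5} (−1)^j C(5,j)·(5−j)!.
Computing: 120 − 120 + 60 − 20 + 5 − 1 = 44.

44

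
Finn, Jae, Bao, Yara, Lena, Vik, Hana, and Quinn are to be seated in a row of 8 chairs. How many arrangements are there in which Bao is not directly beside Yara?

30240

There are 8! = 40320 arrangements in all. If Bao and Yara are adjacent, merging them into one block gives 2·(7)! = 10080 arrangements.
Complementary counting: 40320 − 10080 = 30240.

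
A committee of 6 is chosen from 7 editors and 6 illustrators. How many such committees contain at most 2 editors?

358

Split by how many editors are chosen (0 through 2).
Sum: C(7,0)·C(6,6) + C(7,1)·C(6,5) + C(7,2)·C(6,4) = 1 + 42 + 315 = 358.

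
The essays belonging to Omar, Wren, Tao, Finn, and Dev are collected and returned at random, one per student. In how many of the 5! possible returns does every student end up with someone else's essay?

This is the derangement count D_5: permutations of 5 items with no fixed point.
By inclusion–exclusion this is Σ_{j=0}^{5} (−1)^j C(5,j)·(5−j)!.
Computing: 120 − 120 + 60 − 20 + 5 − 1 = 44.

44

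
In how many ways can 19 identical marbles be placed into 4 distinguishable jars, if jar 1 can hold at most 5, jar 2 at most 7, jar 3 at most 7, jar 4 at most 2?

10

Without the upper bounds there are C(22,3) = 1540 ways to split 19 among 4 jars.
Subtract solutions that violate a single cap (substitute x_i' = x_i − (cap_i+1)): x_1 ≥ 6 gives C(16,3) = 560; x_2 ≥ 8 gives C(14,3) = 364; x_3 ≥ 8 gives C(14,3) = 364; x_4 ≥ 3 gives C(19,3) = 969. Together 2257.
Add back pairs where two caps are both exceeded: 56 + 56 + 286 + 20 + 165 + 165 = 748.
Subtract triples: 0 + 10 + 10 + 1 = 21.
By inclusion–exclusion the count is 1540 − 2257 + 748 − 21 = 10.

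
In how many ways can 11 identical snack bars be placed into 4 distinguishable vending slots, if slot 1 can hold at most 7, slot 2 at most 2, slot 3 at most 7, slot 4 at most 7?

By stars and bars, unrestricted non-negative solutions to x_1+…+x_4 = 11 number C(11+3,3) = 364.
Subtract solutions that violate a single cap (substitute x_i' = x_i − (cap_i+1)): x_1 ≥ 8 gives C(6,3) = 20; x_2 ≥ 3 gives C(11,3) = 165; x_3 ≥ 8 gives C(6,3) = 20; x_4 ≥ 8 gives C(6,3) = 20. Together 225.
Add back pairs where two caps are both exceeded: 1 + 0 + 0 + 1 + 1 + 0 = 3.
By inclusion–exclusion the count is 364 − 225 + 3 = 142.

142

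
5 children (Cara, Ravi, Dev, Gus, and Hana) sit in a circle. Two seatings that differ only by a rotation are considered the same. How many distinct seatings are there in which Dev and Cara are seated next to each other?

12

Glue Dev and Cara into a block (2 internal orders). Seating 4 units around a circle gives (3)! arrangements.
So 2 × (3)! = 2 × 6 = 12.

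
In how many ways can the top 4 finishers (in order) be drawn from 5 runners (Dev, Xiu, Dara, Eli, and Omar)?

This is an ordered selection of 4 from 5: P(5,4).
That gives 5 × 4 × 3 × 2 = 120.

120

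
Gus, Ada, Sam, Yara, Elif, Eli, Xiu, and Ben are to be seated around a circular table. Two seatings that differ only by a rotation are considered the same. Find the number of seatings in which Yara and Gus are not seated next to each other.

All circular seatings of 8 people number (7)! = 5040.
Those with Yara next to Gus: fuse the pair into one unit and seat 7 units around a circle — 2·(6)! = 1440.
Subtracting, 5040 − 1440 = 3600.

3600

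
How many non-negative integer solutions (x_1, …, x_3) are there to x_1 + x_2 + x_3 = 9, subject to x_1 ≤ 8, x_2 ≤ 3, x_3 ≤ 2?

11

By stars and bars, unrestricted non-negative solutions to x_1+…+x_3 = 9 number C(9+2,2) = 55.
Subtract solutions that violate a single cap (substitute x_i' = x_i − (cap_i+1)): x_1 ≥ 9 gives C(2,2) = 1; x_2 ≥ 4 gives C(7,2) = 21; x_3 ≥ 3 gives C(8,2) = 28. Together 50.
Add back pairs where two caps are both exceeded: 0 + 0 + 6 = 6.
By inclusion–exclusion the count is 55 − 50 + 6 = 11.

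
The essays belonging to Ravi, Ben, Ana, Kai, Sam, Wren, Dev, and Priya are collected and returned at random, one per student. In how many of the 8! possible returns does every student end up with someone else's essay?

14833

Count assignments avoiding every fixed point. For any j of the 8 students fixed to their own essay, the other 8−j can be arranged in (8−j)! ways.
By inclusion–exclusion this is Σ_{j=0}^{8} (−1)^j C(8,j)·(8−j)!.
Computing: 40320 − 40320 + 20160 − 6720 + 1680 − 336 + 56 − 8 + 1 = 14833.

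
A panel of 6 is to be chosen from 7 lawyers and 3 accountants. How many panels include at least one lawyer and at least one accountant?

With no constraint there are C(10,6) = 210 possible selections.
Subtract selections that omit an entire group: no lawyers → C(3,6) = 0; no accountants → C(7,6) = 7.
Both groups omitted at once is impossible, so 210 − 7 = 203.

203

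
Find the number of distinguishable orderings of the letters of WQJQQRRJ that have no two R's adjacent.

1260

There are 8!/(3!·2!·2!) = 1680 arrangements of WQJQQRRJ in total.
If the two R's are adjacent, glue them into one block, leaving 7 items to arrange: (7)!/(3!·2!) = 420 ways.
Subtracting, 1680 − 420 = 1260 arrangements keep the R's apart.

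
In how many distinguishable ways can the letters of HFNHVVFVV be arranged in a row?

Letter multiplicities in HFNHVVFVV: F×2, H×2, N×1, V×4.
So there are 9! / (4!·2!·2!) = 3780 distinguishable arrangements.

3780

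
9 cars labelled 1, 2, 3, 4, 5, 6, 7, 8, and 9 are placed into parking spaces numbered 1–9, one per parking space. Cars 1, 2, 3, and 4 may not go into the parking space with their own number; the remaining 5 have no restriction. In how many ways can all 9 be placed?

229080

Let Aᵢ (for 1 ≤ i ≤ 4) be the placements that put car i in its forbidden parking space. Any j of these fix j positions, leaving (9−j)! ways to fill the rest, and there are C(4,j) ways to pick which j.
By inclusion–exclusion, the number of valid placements is Σ_{j=0}^{4} (−1)^j C(4,j)·(9−j)!.
Computing: 362880 − 161280 + 30240 − 2880 + 120 = 229080.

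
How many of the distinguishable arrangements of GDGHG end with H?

With the last slot taken by H, it remains to arrange the other 4 letters (GDGG).
Those 4 letters have G appearing 3 times, giving (4)!/(3!) = 4.

4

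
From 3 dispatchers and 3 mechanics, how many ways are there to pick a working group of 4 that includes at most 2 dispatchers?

12

Split by how many dispatchers are chosen (0 through 2).
Sum: C(3,0)·C(3,4) + C(3,1)·C(3,3) + C(3,2)·C(3,2) = 0 + 3 + 9 = 12.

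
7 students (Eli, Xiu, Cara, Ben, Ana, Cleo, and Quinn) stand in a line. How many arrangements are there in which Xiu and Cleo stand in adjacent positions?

1440

Treat {Xiu, Cleo} as a single unit. There are 6 units to order, and the pair itself can be ordered 2 ways.
That gives 2 × 6! = 2 × 720 = 1440.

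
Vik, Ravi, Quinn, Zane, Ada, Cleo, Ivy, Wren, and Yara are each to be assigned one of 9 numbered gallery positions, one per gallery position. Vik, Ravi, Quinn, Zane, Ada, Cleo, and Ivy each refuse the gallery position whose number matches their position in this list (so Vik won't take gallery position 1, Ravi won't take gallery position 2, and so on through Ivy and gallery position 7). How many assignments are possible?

165016

Let Aᵢ (for 1 ≤ i ≤ 7) be the placements that put person i in their forbidden gallery position. Any j of these fix j positions, leaving (9−j)! ways to fill the rest, and there are C(7,j) ways to pick which j.
By inclusion–exclusion, the number of valid placements is Σ_{j=0}^{7} (−1)^j C(7,j)·(9−j)!.
Computing: 362880 − 282240 + 105840 − 25200 + 4200 − 504 + 42 − 2 = 165016.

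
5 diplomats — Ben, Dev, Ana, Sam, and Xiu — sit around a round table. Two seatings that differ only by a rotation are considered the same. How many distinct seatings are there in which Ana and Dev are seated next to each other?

Glue Ana and Dev into a block (2 internal orders). Seating 4 units around a circle gives (3)! arrangements.
So 2 × (3)! = 2 × 6 = 12.

12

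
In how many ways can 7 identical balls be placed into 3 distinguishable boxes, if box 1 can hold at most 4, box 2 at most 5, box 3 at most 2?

12

By stars and bars, unrestricted non-negative solutions to x_1+…+x_3 = 7 number C(7+2,2) = 36.
Subtract solutions that violate a single cap (substitute x_i' = x_i − (cap_i+1)): x_1 ≥ 5 gives C(4,2) = 6; x_2 ≥ 6 gives C(3,2) = 3; x_3 ≥ 3 gives C(6,2) = 15. Together 24.
No two caps can be exceeded simultaneously, so the pair terms are all 0.
By inclusion–exclusion the count is 36 − 24 + 0 = 12.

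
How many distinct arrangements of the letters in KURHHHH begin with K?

30

With the first slot taken by K, it remains to arrange the other 6 letters (URHHHH).
Those 6 letters have H appearing 4 times, giving (6)!/(4!) = 30.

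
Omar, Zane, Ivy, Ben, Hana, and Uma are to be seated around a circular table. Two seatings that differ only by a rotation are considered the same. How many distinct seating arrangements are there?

120

Seat Omar anywhere (absorbing the rotational symmetry), then permute the other 5: (5)! = 120.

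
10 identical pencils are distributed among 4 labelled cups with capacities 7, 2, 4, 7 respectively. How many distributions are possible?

By stars and bars, unrestricted non-negative solutions to x_1+…+x_4 = 10 number C(10+3,3) = 286.
Subtract solutions that violate a single cap (substitute x_i' = x_i − (cap_i+1)): x_1 ≥ 8 gives C(5,3) = 10; x_2 ≥ 3 gives C(10,3) = 120; x_3 ≥ 5 gives C(8,3) = 56; x_4 ≥ 8 gives C(5,3) = 10. Together 196.
Add back pairs where two caps are both exceeded: 0 + 0 + 0 + 10 + 0 + 0 = 10.
By inclusion–exclusion the count is 286 − 196 + 10 = 100.

100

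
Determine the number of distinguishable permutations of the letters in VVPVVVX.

42

Letter multiplicities in VVPVVVX: P×1, V×5, X×1.
Dividing 7! = 5040 by 5! = 120 for the repeated letters gives 42.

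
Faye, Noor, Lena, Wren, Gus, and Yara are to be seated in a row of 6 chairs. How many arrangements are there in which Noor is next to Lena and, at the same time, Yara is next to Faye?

Treat {Noor,Lena} as one block (2 orders) and {Yara,Faye} as another (2 orders).
That leaves 4 units to arrange: 2 × 2 × 4! = 4 × 24 = 96.

96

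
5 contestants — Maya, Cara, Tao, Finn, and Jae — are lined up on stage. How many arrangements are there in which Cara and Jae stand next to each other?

48

Place the 3 others and the Cara-Jae pair as 4 objects in a line; the pair has 2 internal arrangements.
That gives 2 × 4! = 2 × 24 = 48.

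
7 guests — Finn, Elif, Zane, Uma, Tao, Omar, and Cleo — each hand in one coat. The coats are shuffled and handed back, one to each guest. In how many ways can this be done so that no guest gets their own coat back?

Count assignments avoiding every fixed point. For any j of the 7 guests fixed to their own coat, the other 7−j can be arranged in (7−j)! ways.
By inclusion–exclusion this is Σ_{j=0}^{7} (−1)^j C(7,j)·(7−j)!.
Computing: 5040 − 5040 + 2520 − 840 + 210 − 42 + 7 − 1 = 1854.

1854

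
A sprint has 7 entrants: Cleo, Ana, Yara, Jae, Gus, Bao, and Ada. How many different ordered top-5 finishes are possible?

This is an ordered selection of 5 from 7: P(7,5).
That gives 7 × 6 × 5 × 4 × 3 = 2520.

2520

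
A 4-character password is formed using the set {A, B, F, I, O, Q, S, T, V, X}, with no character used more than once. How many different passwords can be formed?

5040

With no repetition, fill the 4 characters in order: 10 choices, then 9, down to 7.
That product is 10 × 9 × 8 × 7 = 5040.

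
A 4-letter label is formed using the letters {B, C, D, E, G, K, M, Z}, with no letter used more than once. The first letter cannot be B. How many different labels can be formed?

The first letter has 8−1 = 7 choices (anything except B).
The remaining 3 letters are filled from the other 7 symbols without repetition: 7 × 6 × 5 = 210.
Total: 7 × 210 = 1470.

1470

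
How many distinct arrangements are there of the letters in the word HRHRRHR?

HRHRRHR has 7 letters with H appearing 3 times and R appearing 4 times.
So there are 7! / (4!·3!) = 35 distinguishable arrangements.

35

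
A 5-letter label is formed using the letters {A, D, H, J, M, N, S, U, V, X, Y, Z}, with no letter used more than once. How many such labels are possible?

95040

Choose and order 5 of the 12 symbols: the first letter has 12 options, the next 11, and so on down to 8.
That product is 12 × 11 × 10 × 9 × 8 = 95040.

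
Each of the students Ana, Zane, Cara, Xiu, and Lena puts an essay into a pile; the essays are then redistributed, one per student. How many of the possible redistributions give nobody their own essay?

Let Aᵢ be the assignments in which student i gets their own essay. We want the size of the complement of A₁∪…∪A_5.
By inclusion–exclusion this is Σ_{j=0}^{5} (−1)^j C(5,j)·(5−j)!.
Computing: 120 − 120 + 60 − 20 + 5 − 1 = 44.

44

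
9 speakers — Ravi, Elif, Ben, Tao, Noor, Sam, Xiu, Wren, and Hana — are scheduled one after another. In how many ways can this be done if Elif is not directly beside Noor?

There are 9! = 362880 arrangements in all. If Elif and Noor are adjacent, merging them into one block gives 2·(8)! = 80640 arrangements.
Complementary counting: 362880 − 80640 = 282240.

282240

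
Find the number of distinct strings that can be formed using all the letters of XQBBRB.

The 6 letters of XQBBRB have repeats: B appearing 3 times.
Dividing 6! = 720 by 3! = 6 for the repeated letters gives 120.

120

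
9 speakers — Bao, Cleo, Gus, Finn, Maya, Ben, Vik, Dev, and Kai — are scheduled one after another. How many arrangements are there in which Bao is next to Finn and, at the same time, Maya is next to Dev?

20160

Treat {Bao,Finn} as one block (2 orders) and {Maya,Dev} as another (2 orders).
That leaves 7 units to arrange: 2 × 2 × 7! = 4 × 5040 = 20160.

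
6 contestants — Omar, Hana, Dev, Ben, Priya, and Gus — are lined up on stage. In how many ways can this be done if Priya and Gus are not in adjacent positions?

Of the 6! = 720 arrangements, those with Priya and Gus adjacent number 2 × 5! = 240 (treat the pair as a block with 2 internal orders).
Complementary counting: 720 − 240 = 480.

480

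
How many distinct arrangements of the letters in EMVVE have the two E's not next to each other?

Total arrangements of EMVVE: 5!/(2!·2!) = 30.
If the two E's are adjacent, glue them into one block, leaving 4 items to arrange: (4)!/(2!) = 12 ways.
Hence 30 − 12 = 18.

18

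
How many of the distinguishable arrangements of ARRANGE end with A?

360

Fix A in the last position and arrange the remaining 6 letters.
Those 6 letters have R appearing twice, giving (6)!/(2!) = 360.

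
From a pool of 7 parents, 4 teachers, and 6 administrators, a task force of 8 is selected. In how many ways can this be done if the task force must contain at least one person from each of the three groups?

Unrestricted: C(17,8) = 24310 ways to pick any 8 of the 17.
Subtract selections that omit an entire group: no parents → C(10,8) = 45; no teachers → C(13,8) = 1287; no administrators → C(11,8) = 165.
Add back selections omitting two groups (i.e. drawn from a single group): C(7,8) + C(4,8) + C(6,8) = 0.
By inclusion–exclusion: 24310 − 1497 + 0 = 22813.

22813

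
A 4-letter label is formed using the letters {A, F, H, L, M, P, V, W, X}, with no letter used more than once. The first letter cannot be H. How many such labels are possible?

The first letter has 9−1 = 8 choices (anything except H).
The remaining 3 letters are filled from the other 8 symbols without repetition: 8 × 7 × 6 = 336.
Total: 8 × 336 = 2688.

2688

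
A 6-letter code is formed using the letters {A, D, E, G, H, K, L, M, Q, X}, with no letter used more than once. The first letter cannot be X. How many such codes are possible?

The first letter has 10−1 = 9 choices (anything except X).
The remaining 5 letters are filled from the other 9 symbols without repetition: 9 × 8 × 7 × 6 × 5 = 15120.
Total: 9 × 15120 = 136080.

136080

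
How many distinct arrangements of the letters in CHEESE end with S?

20

Fix S in the last position and arrange the remaining 5 letters.
Those 5 letters have E appearing 3 times, giving (5)!/(3!) = 20.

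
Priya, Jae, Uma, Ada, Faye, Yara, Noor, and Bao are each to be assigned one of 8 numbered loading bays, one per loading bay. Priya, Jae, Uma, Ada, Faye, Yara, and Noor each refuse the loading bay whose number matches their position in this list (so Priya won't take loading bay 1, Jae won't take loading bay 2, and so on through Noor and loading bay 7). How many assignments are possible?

Let Aᵢ (for 1 ≤ i ≤ 7) be the placements that put person i in their forbidden loading bay. Any j of these fix j positions, leaving (8−j)! ways to fill the rest, and there are C(7,j) ways to pick which j.
By inclusion–exclusion, the number of valid placements is Σ_{j=0}^{7} (−1)^j C(7,j)·(8−j)!.
Computing: 40320 − 35280 + 15120 − 4200 + 840 − 126 + 14 − 1 = 16687.

16687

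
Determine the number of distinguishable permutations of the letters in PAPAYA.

60

The 6 letters of PAPAYA have repeats: A appearing 3 times and P appearing twice.
So there are 6! / (3!·2!) = 60 distinguishable arrangements.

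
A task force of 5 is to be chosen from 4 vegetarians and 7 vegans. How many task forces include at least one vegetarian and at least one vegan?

441

With no constraint there are C(11,5) = 462 possible selections.
Selections missing a whole group: no vegetarians → C(7,5) = 21; no vegans → C(4,5) = 0.
Both groups omitted at once is impossible, so 462 − 21 = 441.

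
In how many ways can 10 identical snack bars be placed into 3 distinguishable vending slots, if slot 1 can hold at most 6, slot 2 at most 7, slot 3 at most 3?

22

Without the upper bounds there are C(12,2) = 66 ways to split 10 among 3 vending slots.
Subtract solutions that violate a single cap (substitute x_i' = x_i − (cap_i+1)): x_1 ≥ 7 gives C(5,2) = 10; x_2 ≥ 8 gives C(4,2) = 6; x_3 ≥ 4 gives C(8,2) = 28. Together 44.
No two caps can be exceeded simultaneously, so the pair terms are all 0.
By inclusion–exclusion the count is 66 − 44 + 0 = 22.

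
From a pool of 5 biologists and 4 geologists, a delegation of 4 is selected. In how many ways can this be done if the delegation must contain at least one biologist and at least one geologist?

120

Total 4-person selections from all 9: C(9,4) = 126.
Subtract selections that omit an entire group: no biologists → C(4,4) = 1; no geologists → C(5,4) = 5.
Both groups omitted at once is impossible, so 126 − 6 = 120.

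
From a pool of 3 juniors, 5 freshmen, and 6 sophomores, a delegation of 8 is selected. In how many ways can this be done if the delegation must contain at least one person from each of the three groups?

2828

With no constraint there are C(14,8) = 3003 possible selections.
Subtract selections that omit an entire group: no juniors → C(11,8) = 165; no freshmen → C(9,8) = 9; no sophomores → C(8,8) = 1.
Add back selections omitting two groups (i.e. drawn from a single group): C(3,8) + C(5,8) + C(6,8) = 0.
By inclusion–exclusion: 3003 − 175 + 0 = 2828.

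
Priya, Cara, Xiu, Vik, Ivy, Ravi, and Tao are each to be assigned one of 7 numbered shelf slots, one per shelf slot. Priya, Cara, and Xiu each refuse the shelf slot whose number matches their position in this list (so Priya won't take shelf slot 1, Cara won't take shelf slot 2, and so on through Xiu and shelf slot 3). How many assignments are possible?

Let Aᵢ (for i ∈ {1, 2, 3}) be the placements that put person i in their forbidden shelf slot. Any j of these fix j positions, leaving (7−j)! ways to fill the rest, and there are C(3,j) ways to pick which j.
By inclusion–exclusion, the number of valid placements is Σ_{j=0}^{3} (−1)^j C(3,j)·(7−j)!.
Computing: 5040 − 2160 + 360 − 24 = 3216.

3216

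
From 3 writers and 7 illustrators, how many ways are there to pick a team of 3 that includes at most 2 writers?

Split by how many writers are chosen (0 through 2).
Sum: C(3,0)·C(7,3) + C(3,1)·C(7,2) + C(3,2)·C(7,1) = 35 + 63 + 21 = 119.

119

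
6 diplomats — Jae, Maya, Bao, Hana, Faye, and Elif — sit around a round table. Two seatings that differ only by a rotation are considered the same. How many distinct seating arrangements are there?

Fix one person's seat to break rotational symmetry; the remaining 5 people can be arranged in (5)! = 120 ways.

120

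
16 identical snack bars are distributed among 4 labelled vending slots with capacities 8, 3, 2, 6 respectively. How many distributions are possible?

19

Without the upper bounds there are C(19,3) = 969 ways to split 16 among 4 vending slots.
Subtract solutions that violate a single cap (substitute x_i' = x_i − (cap_i+1)): x_1 ≥ 9 gives C(10,3) = 120; x_2 ≥ 4 gives C(15,3) = 455; x_3 ≥ 3 gives C(16,3) = 560; x_4 ≥ 7 gives C(12,3) = 220. Together 1355.
Add back pairs where two caps are both exceeded: 20 + 35 + 1 + 220 + 56 + 84 = 416.
Subtract triples: 1 + 0 + 0 + 10 = 11.
By inclusion–exclusion the count is 969 − 1355 + 416 − 11 = 19.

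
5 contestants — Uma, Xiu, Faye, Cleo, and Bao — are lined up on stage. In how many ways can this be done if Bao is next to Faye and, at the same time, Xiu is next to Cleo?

Treat {Bao,Faye} as one block (2 orders) and {Xiu,Cleo} as another (2 orders).
That leaves 3 units to arrange: 2 × 2 × 3! = 4 × 6 = 24.

24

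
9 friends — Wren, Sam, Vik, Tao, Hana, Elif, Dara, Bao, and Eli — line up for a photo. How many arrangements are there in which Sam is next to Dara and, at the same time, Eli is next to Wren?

Treat {Sam,Dara} as one block (2 orders) and {Eli,Wren} as another (2 orders).
That leaves 7 units to arrange: 2 × 2 × 7! = 4 × 5040 = 20160.

20160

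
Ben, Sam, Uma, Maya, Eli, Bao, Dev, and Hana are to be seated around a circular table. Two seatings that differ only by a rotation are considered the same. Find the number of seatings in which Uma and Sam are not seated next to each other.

All circular seatings of 8 people number (7)! = 5040.
Those with Uma next to Sam: fuse the pair into one unit and seat 7 units around a circle — 2·(6)! = 1440.
Subtracting, 5040 − 1440 = 3600.

3600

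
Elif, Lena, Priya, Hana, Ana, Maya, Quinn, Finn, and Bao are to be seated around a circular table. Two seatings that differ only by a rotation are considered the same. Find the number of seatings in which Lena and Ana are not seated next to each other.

30240

All circular seatings of 9 people number (8)! = 40320.
Seatings with Lena beside Ana: treat them as a block with 2 internal orders, giving 2 × (7)! = 10080.
Subtracting, 40320 − 10080 = 30240.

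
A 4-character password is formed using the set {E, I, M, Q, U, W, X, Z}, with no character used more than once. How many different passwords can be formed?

Choose and order 4 of the 8 symbols: the first character has 8 options, the next 7, then 6, 5.
8 × 7 × 6 × 5 = 1680.

1680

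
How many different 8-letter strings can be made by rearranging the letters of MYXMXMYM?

Letter multiplicities in MYXMXMYM: M×4, X×2, Y×2.
The number of distinct arrangements is 8!/(4!·2!·2!) = 40320/96 = 420.

420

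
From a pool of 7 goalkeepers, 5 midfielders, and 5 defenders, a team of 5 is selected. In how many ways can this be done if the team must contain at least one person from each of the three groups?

4375

Total 5-person selections from all 17: C(17,5) = 6188.
Selections missing a whole group: no goalkeepers → C(10,5) = 252; no midfielders → C(12,5) = 792; no defenders → C(12,5) = 792.
Add back selections omitting two groups (i.e. drawn from a single group): C(7,5) + C(5,5) + C(5,5) = 23.
By inclusion–exclusion: 6188 − 1836 + 23 = 4375.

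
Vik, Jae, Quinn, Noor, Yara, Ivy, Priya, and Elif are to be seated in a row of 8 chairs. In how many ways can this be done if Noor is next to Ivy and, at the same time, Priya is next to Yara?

Treat {Noor,Ivy} as one block (2 orders) and {Priya,Yara} as another (2 orders).
That leaves 6 units to arrange: 2 × 2 × 6! = 4 × 720 = 2880.

2880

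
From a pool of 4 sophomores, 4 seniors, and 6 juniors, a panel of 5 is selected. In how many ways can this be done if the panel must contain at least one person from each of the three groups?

Unrestricted: C(14,5) = 2002 ways to pick any 5 of the 14.
Selections missing a whole group: no sophomores → C(10,5) = 252; no seniors → C(10,5) = 252; no juniors → C(8,5) = 56.
Add back selections omitting two groups (i.e. drawn from a single group): C(4,5) + C(4,5) + C(6,5) = 6.
By inclusion–exclusion: 2002 − 560 + 6 = 1448.

1448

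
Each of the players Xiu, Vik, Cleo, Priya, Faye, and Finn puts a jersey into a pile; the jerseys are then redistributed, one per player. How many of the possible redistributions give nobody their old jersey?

Let Aᵢ be the assignments in which player i gets their old jersey. We want the size of the complement of A₁∪…∪A_6.
By inclusion–exclusion this is Σ_{j=0}^{6} (−1)^j C(6,j)·(6−j)!.
Computing: 720 − 720 + 360 − 120 + 30 − 6 + 1 = 265.

265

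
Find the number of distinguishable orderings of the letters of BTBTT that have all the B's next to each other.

Treat the 2 copies of B as a single block. The multiset to arrange is then {BB, T, T, T}, 4 items in all.
That gives (4)!/(3!) = 4 arrangements.

4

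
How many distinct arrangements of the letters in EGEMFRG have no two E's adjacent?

900

Total arrangements of EGEMFRG: 7!/(2!·2!) = 1260.
Arrangements with the E's together: treat EE as one letter, giving (6)!/(2!) = 360.
Hence 1260 − 360 = 900.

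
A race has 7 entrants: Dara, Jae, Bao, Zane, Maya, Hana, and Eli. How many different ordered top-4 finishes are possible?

840

There are 7 choices for 1st place, 6 for 2nd, and so on down to 4 for position 4.
That gives 7 × 6 × 5 × 4 = 840.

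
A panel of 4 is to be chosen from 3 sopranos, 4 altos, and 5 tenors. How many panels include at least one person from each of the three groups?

Total 4-person selections from all 12: C(12,4) = 495.
Selections missing a whole group: no sopranos → C(9,4) = 126; no altos → C(8,4) = 70; no tenors → C(7,4) = 35.
Add back selections omitting two groups (i.e. drawn from a single group): C(3,4) + C(4,4) + C(5,4) = 6.
By inclusion–exclusion: 495 − 231 + 6 = 270.

270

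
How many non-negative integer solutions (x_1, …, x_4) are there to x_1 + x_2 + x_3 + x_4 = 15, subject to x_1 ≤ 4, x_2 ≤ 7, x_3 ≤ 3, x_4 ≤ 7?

By stars and bars, unrestricted non-negative solutions to x_1+…+x_4 = 15 number C(15+3,3) = 816.
Subtract solutions that violate a single cap (substitute x_i' = x_i − (cap_i+1)): x_1 ≥ 5 gives C(13,3) = 286; x_2 ≥ 8 gives C(10,3) = 120; x_3 ≥ 4 gives C(14,3) = 364; x_4 ≥ 8 gives C(10,3) = 120. Together 890.
Add back pairs where two caps are both exceeded: 10 + 84 + 10 + 20 + 0 + 20 = 144.
By inclusion–exclusion the count is 816 − 890 + 144 = 70.

70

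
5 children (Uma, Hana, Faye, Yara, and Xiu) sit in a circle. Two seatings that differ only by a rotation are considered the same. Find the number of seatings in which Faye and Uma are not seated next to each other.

Without the restriction there are (4)! = 24 seatings.
Seatings with Faye beside Uma: treat them as a block with 2 internal orders, giving 2 × (3)! = 12.
Subtracting, 24 − 12 = 12.

12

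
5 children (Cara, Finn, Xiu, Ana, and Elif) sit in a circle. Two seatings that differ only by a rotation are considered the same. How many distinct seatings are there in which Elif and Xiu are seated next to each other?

12

Treat {Elif, Xiu} as one unit (2 internal orders) and seat the resulting 4 units around the table: (3)! circular arrangements.
So 2 × (3)! = 2 × 6 = 12.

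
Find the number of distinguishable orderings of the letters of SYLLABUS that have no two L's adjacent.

7560

Total arrangements of SYLLABUS: 8!/(2!·2!) = 10080.
If the two L's are adjacent, glue them into one block, leaving 7 items to arrange: (7)!/(2!) = 2520 ways.
Subtracting, 10080 − 2520 = 7560 arrangements keep the L's apart.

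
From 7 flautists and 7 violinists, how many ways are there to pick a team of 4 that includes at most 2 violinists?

Split by how many violinists are chosen (0 through 2).
Sum: C(7,0)·C(7,4) + C(7,1)·C(7,3) + C(7,2)·C(7,2) = 35 + 245 + 441 = 721.

721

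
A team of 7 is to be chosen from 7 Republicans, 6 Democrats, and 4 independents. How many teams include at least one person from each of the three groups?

Total 7-person selections from all 17: C(17,7) = 19448.
Selections missing a whole group: no Republicans → C(10,7) = 120; no Democrats → C(11,7) = 330; no independents → C(13,7) = 1716.
Add back selections omitting two groups (i.e. drawn from a single group): C(7,7) + C(6,7) + C(4,7) = 1.
By inclusion–exclusion: 19448 − 2166 + 1 = 17283.

17283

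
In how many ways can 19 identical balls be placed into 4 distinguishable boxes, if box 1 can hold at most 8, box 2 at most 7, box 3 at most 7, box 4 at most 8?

Without the upper bounds there are C(22,3) = 1540 ways to split 19 among 4 boxes.
Subtract solutions that violate a single cap (substitute x_i' = x_i − (cap_i+1)): x_1 ≥ 9 gives C(13,3) = 286; x_2 ≥ 8 gives C(14,3) = 364; x_3 ≥ 8 gives C(14,3) = 364; x_4 ≥ 9 gives C(13,3) = 286. Together 1300.
Add back pairs where two caps are both exceeded: 10 + 10 + 4 + 20 + 10 + 10 = 64.
By inclusion–exclusion the count is 1540 − 1300 + 64 = 304.

304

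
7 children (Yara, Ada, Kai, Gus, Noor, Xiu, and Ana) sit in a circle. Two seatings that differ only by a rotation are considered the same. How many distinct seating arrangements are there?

Seat Yara anywhere (absorbing the rotational symmetry), then permute the other 6: (6)! = 720.

720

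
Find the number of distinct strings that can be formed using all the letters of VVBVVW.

30

VVBVVW has 6 letters with V appearing 4 times.
So there are 6! / (4!) = 30 distinguishable arrangements.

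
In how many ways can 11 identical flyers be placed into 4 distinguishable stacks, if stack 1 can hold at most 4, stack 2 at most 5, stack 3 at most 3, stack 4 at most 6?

Without the upper bounds there are C(14,3) = 364 ways to split 11 among 4 stacks.
Subtract solutions that violate a single cap (substitute x_i' = x_i − (cap_i+1)): x_1 ≥ 5 gives C(9,3) = 84; x_2 ≥ 6 gives C(8,3) = 56; x_3 ≥ 4 gives C(10,3) = 120; x_4 ≥ 7 gives C(7,3) = 35. Together 295.
Add back pairs where two caps are both exceeded: 1 + 10 + 0 + 4 + 0 + 1 = 16.
By inclusion–exclusion the count is 364 − 295 + 16 = 85.

85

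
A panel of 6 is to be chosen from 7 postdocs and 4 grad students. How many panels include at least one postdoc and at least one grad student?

455

Total 6-person selections from all 11: C(11,6) = 462.
Subtract selections that omit an entire group: no postdocs → C(4,6) = 0; no grad students → C(7,6) = 7.
Both groups omitted at once is impossible, so 462 − 7 = 455.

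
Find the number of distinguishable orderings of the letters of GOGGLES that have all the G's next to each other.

120

Treat the 3 copies of G as a single block. The multiset to arrange is then {GGG, E, L, O, S}, 5 items in all.
All 5 items are distinct, so there are (5)! = 120 arrangements.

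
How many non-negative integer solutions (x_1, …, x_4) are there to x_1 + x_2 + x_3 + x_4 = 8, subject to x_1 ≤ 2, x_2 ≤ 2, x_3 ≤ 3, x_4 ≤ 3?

Without the upper bounds there are C(11,3) = 165 ways to split 8 among 4 variables.
Subtract solutions that violate a single cap (substitute x_i' = x_i − (cap_i+1)): x_1 ≥ 3 gives C(8,3) = 56; x_2 ≥ 3 gives C(8,3) = 56; x_3 ≥ 4 gives C(7,3) = 35; x_4 ≥ 4 gives C(7,3) = 35. Together 182.
Add back pairs where two caps are both exceeded: 10 + 4 + 4 + 4 + 4 + 1 = 27.
By inclusion–exclusion the count is 165 − 182 + 27 = 10.

10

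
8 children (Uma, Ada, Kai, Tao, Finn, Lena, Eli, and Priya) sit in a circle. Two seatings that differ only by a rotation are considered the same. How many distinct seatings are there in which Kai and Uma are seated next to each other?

1440

Glue Kai and Uma into a block (2 internal orders). Seating 7 units around a circle gives (6)! arrangements.
So 2 × (6)! = 2 × 720 = 1440.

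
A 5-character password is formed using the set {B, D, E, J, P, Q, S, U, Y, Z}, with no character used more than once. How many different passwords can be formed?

Choose and order 5 of the 10 symbols: the first character has 10 options, the next 9, and so on down to 6.
10 × 9 × 8 × 7 × 6 = 30240.

30240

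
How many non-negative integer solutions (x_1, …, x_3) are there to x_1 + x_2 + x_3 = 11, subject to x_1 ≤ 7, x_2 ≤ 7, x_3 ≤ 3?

Ignoring the caps, the number of non-negative solutions to x_1+…+x_3 = 11 is C(13,2) = 78.
Subtract solutions that violate a single cap (substitute x_i' = x_i − (cap_i+1)): x_1 ≥ 8 gives C(5,2) = 10; x_2 ≥ 8 gives C(5,2) = 10; x_3 ≥ 4 gives C(9,2) = 36. Together 56.
No two caps can be exceeded simultaneously, so the pair terms are all 0.
By inclusion–exclusion the count is 78 − 56 + 0 = 22.

22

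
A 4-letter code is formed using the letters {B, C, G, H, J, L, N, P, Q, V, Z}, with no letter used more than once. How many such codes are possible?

7920

This is a permutation of 4 out of 11: P(11,4) = 11!/7!.
That product is 11 × 10 × 9 × 8 = 7920.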